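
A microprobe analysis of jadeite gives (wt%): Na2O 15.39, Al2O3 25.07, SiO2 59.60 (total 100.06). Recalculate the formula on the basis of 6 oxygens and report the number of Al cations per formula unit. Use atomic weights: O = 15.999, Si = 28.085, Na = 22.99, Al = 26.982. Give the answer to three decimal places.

Na2O (M=61.979): mol = 0.24831; Na = 0.49662, O = 0.24831.
Al2O3 (M=101.961): mol = 0.24588; Al = 0.49176, O = 0.73764.
SiO2 (M=60.083): mol = 0.99196; Si = 0.99196, O = 1.98392.
ΣO = 2.96987; factor = 6/ΣO = 2.02029.
Al apfu = 0.49176 × 2.02029 = 0.993.

0.993 Al apfu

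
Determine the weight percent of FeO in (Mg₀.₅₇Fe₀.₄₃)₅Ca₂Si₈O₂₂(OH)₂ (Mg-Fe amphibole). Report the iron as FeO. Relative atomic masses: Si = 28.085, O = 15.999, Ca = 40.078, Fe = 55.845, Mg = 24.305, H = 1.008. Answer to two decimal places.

M((Mg₀.₅₇Fe₀.₄₃)₅Ca₂Si₈O₂₂(OH)₂) = 880.164 g/mol; M(FeO) = 71.844 g/mol.
Moles FeO per formula unit = 2.15 Fe ÷ 1 = 2.1500.
FeO fraction = (2.1500 × 71.844) / 880.164 = 154.465/880.164 = 0.1755.

17.55 wt%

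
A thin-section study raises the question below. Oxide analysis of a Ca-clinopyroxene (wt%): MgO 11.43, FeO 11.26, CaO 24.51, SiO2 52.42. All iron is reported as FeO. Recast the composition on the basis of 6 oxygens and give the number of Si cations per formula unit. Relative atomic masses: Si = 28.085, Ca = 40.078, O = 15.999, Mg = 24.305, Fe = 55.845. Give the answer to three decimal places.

MgO (M=40.304): mol = 0.28359; Mg = 0.28359, O = 0.28359.
FeO (M=71.844): mol = 0.15673; Fe = 0.15673, O = 0.15673.
CaO (M=56.077): mol = 0.43708; Ca = 0.43708, O = 0.43708.
SiO2 (M=60.083): mol = 0.87246; Si = 0.87246, O = 1.74492.
ΣO = 2.62232; factor = 6/ΣO = 2.28805.
Si apfu = 0.87246 × 2.28805 = 1.996.

1.996 Si apfu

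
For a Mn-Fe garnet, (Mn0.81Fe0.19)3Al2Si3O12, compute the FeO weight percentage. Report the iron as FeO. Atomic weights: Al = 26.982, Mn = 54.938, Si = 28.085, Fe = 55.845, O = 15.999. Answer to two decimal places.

M((Mn0.81Fe0.19)3Al2Si3O12) = 495.538 g/mol; M(FeO) = 71.844 g/mol.
Moles FeO per formula unit = 0.57 Fe ÷ 1 = 0.5700.
FeO fraction = (0.5700 × 71.844) / 495.538 = 40.951/495.538 = 0.0826.

8.26 wt%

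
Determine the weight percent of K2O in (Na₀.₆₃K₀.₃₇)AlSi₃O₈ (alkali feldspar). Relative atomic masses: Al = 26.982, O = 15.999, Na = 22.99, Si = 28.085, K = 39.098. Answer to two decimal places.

6.50 wt%

M((Na₀.₆₃K₀.₃₇)AlSi₃O₈) = 268.179 g/mol; M(K2O) = 94.195 g/mol.
Moles K2O per formula unit = 0.37 K ÷ 2 = 0.1850.
K2O fraction = (0.1850 × 94.195) / 268.179 = 17.426/268.179 = 0.0650.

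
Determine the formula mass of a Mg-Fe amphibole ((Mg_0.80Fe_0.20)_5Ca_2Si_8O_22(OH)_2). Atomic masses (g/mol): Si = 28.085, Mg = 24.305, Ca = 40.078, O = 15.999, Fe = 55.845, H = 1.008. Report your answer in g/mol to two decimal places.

M = 4×24.305 + 1×55.845 + 2×40.078 + 8×28.085 + 24×15.999 + 2×1.008

843.89 g/mol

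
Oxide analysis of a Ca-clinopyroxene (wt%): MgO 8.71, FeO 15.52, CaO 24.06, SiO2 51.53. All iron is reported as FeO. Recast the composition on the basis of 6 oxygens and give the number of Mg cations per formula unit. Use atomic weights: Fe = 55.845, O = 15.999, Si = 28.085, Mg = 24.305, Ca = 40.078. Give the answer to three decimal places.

0.503 Mg apfu

MgO (M=40.304): mol = 0.21611; Mg = 0.21611, O = 0.21611.
FeO (M=71.844): mol = 0.21602; Fe = 0.21602, O = 0.21602.
CaO (M=56.077): mol = 0.42905; Ca = 0.42905, O = 0.42905.
SiO2 (M=60.083): mol = 0.85765; Si = 0.85765, O = 1.71530.
ΣO = 2.57648; factor = 6/ΣO = 2.32876.
Mg apfu = 0.21611 × 2.32876 = 0.503.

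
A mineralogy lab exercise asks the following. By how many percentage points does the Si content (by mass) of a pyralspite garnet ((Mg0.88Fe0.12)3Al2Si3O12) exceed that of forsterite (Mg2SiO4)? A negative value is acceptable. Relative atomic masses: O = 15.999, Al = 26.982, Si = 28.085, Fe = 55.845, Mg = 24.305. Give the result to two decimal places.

First mineral: 84.255 g Si in 414.476 g formula = 20.33 wt% Si.
Second mineral: 28.085 g Si in 140.691 g formula = 19.96 wt% Si.
20.33% − 19.96% gives a difference of 0.37 percentage points.

0.37 percentage points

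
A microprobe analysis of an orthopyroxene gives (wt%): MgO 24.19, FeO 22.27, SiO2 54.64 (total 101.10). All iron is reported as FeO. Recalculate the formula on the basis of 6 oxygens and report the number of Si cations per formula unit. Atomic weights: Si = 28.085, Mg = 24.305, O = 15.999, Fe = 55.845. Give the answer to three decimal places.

MgO (M=40.304): mol = 0.60019; Mg = 0.60019, O = 0.60019.
FeO (M=71.844): mol = 0.30998; Fe = 0.30998, O = 0.30998.
SiO2 (M=60.083): mol = 0.90941; Si = 0.90941, O = 1.81882.
ΣO = 2.72899; factor = 6/ΣO = 2.19862.
Si apfu = 0.90941 × 2.19862 = 1.999.

1.999 Si apfu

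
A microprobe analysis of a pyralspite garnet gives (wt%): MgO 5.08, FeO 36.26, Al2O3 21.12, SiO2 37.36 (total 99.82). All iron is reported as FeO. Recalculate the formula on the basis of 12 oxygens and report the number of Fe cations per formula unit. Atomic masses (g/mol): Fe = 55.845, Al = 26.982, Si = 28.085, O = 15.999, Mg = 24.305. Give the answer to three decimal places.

5.08 wt% MgO ÷ 40.304 g/mol = 0.12604 mol, giving 0.12604 Mg and 0.12604 O.
36.26 wt% FeO ÷ 71.844 g/mol = 0.50470 mol, giving 0.50470 Fe and 0.50470 O.
21.12 wt% Al2O3 ÷ 101.961 g/mol = 0.20714 mol, giving 0.41428 Al and 0.62142 O.
37.36 wt% SiO2 ÷ 60.083 g/mol = 0.62181 mol, giving 0.62181 Si and 1.24362 O.
Oxygen sums to 2.49578; scaling by 12/2.49578 = 4.80812 puts the formula on 12 O.
Fe: 0.50470 × 4.80812 = 2.427 atoms per formula unit.

2.427 Fe apfu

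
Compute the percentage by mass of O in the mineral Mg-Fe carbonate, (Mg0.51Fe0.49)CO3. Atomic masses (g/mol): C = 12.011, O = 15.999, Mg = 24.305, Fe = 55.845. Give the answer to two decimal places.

Molar mass of (Mg0.51Fe0.49)CO3: 0.51×24.305 + 0.49×55.845 + 1×12.011 + 3×15.999 = 99.768 g/mol.
Mass of O per formula unit: 3 × 15.999 = 47.997 g.
Weight fraction O = 47.997 / 99.768 = 0.4811.

48.11 wt%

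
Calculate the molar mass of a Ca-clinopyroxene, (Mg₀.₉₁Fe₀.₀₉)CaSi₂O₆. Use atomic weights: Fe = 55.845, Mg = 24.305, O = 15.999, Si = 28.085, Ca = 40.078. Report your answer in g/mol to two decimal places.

The formula mass is the sum 0.91·24.305 + 0.09·55.845 + 1·40.078 + 2·28.085 + 6·15.999.

219.39 g/mol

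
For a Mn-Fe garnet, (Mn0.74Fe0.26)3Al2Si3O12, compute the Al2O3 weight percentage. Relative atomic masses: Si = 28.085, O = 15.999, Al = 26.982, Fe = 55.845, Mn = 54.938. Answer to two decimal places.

20.57 wt%

M((Mn0.74Fe0.26)3Al2Si3O12) = 495.728 g/mol; M(Al2O3) = 101.961 g/mol.
Moles Al2O3 per formula unit = 2 Al ÷ 2 = 1.0000.
Al2O3 fraction = (1.0000 × 101.961) / 495.728 = 101.961/495.728 = 0.2057.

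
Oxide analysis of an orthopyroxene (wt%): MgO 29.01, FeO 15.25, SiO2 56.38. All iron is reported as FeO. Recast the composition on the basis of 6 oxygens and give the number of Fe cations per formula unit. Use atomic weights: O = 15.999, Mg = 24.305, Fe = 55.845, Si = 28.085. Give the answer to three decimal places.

MgO (M=40.304): mol = 0.71978; Mg = 0.71978, O = 0.71978.
FeO (M=71.844): mol = 0.21227; Fe = 0.21227, O = 0.21227.
SiO2 (M=60.083): mol = 0.93837; Si = 0.93837, O = 1.87674.
ΣO = 2.80879; factor = 6/ΣO = 2.13615.
Fe apfu = 0.21227 × 2.13615 = 0.453.

0.453 Fe apfu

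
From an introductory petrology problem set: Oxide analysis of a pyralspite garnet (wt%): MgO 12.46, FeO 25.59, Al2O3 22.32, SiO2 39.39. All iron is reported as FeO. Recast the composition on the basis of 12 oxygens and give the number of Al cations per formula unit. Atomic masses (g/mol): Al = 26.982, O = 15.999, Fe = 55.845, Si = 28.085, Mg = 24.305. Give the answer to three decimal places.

MgO (M=40.304): mol = 0.30915; Mg = 0.30915, O = 0.30915.
FeO (M=71.844): mol = 0.35619; Fe = 0.35619, O = 0.35619.
Al2O3 (M=101.961): mol = 0.21891; Al = 0.43782, O = 0.65673.
SiO2 (M=60.083): mol = 0.65559; Si = 0.65559, O = 1.31118.
ΣO = 2.63325; factor = 12/ΣO = 4.55711.
Al apfu = 0.43782 × 4.55711 = 1.995.

1.995 Al apfu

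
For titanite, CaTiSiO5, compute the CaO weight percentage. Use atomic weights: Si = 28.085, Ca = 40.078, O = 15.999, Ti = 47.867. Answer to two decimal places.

28.61 wt%

Molar mass of CaTiSiO5 = 1×40.078 + 1×47.867 + 1×28.085 + 5×15.999 = 196.025 g/mol.
Each formula unit contains 1 Ca, equivalent to 1/1 = 1.0000 mol CaO.
M(CaO) = 1×40.078 + 1×15.999 = 56.077 g/mol.
Mass of CaO per formula unit = 1.0000 × 56.077 = 56.077 g.
CaO wt% = 56.077 / 196.025 × 100 = 28.61%.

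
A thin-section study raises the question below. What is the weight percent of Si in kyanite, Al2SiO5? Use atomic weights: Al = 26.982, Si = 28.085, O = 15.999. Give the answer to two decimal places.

Molar mass of Al2SiO5: 2×26.982 + 1×28.085 + 5×15.999 = 162.044 g/mol.
Mass of Si per formula unit: 1 × 28.085 = 28.085 g.
Weight fraction Si = 28.085 / 162.044 = 0.1733.

17.33 mass %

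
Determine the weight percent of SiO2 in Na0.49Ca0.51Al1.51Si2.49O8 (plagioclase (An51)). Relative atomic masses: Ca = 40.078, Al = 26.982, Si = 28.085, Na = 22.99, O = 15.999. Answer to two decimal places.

55.33 wt%

Formula mass = 270.371 g/mol.
2.49 Si → 2.4900 mol SiO2 per formula unit; M(SiO2) = 60.083, so SiO2 mass = 149.607 g.
149.607/270.371 × 100 = 55.33 wt%.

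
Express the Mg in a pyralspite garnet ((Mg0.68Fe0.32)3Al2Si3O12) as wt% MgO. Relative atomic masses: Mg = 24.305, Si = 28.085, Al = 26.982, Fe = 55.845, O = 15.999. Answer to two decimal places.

18.97 wt%

Molar mass of (Mg0.68Fe0.32)3Al2Si3O12 = 2.04×24.305 + 0.96×55.845 + 2×26.982 + 3×28.085 + 12×15.999 = 433.400 g/mol.
Each formula unit contains 2.04 Mg, equivalent to 2.04/1 = 2.0400 mol MgO.
M(MgO) = 1×24.305 + 1×15.999 = 40.304 g/mol.
Mass of MgO per formula unit = 2.0400 × 40.304 = 82.220 g.
MgO wt% = 82.220 / 433.400 × 100 = 18.97%.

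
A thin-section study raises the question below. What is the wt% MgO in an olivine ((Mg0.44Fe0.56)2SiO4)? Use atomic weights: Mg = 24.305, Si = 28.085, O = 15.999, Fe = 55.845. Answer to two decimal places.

20.15 wt%

Formula mass = 176.016 g/mol.
0.88 Mg → 0.8800 mol MgO per formula unit; M(MgO) = 40.304, so MgO mass = 35.468 g.
35.468/176.016 × 100 = 20.15 wt%.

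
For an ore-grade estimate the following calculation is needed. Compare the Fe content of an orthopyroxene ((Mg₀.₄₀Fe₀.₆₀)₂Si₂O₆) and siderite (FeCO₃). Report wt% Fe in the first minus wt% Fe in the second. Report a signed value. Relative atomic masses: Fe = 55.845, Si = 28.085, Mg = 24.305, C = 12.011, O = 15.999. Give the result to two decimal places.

-20.12 percentage points

M((Mg₀.₄₀Fe₀.₆₀)₂Si₂O₆) = 238.622 g/mol, so wt% Fe = 67.014/238.622 × 100 = 28.08%.
M(FeCO₃) = 115.853 g/mol, so wt% Fe = 55.845/115.853 × 100 = 48.20%.
28.08 − 48.20 = -20.12 pp.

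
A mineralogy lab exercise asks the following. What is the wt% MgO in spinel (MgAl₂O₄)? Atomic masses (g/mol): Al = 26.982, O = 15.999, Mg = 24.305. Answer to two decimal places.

Molar mass of MgAl₂O₄ = 1×24.305 + 2×26.982 + 4×15.999 = 142.265 g/mol.
Each formula unit contains 1 Mg, equivalent to 1/1 = 1.0000 mol MgO.
M(MgO) = 1×24.305 + 1×15.999 = 40.304 g/mol.
Mass of MgO per formula unit = 1.0000 × 40.304 = 40.304 g.
MgO wt% = 40.304 / 142.265 × 100 = 28.33%.

28.33 wt%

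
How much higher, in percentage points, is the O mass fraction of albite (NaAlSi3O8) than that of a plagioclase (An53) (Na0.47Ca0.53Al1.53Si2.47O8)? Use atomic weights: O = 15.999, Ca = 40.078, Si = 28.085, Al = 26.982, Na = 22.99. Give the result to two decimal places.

O in NaAlSi3O8: molar mass 262.219 g/mol; 8×15.999 = 127.992 g → 48.81 wt%.
O in Na0.47Ca0.53Al1.53Si2.47O8: molar mass 270.691 g/mol; 8×15.999 = 127.992 g → 47.28 wt%.
Difference = 48.81 − 47.28 = 1.53 percentage points.

1.53 percentage points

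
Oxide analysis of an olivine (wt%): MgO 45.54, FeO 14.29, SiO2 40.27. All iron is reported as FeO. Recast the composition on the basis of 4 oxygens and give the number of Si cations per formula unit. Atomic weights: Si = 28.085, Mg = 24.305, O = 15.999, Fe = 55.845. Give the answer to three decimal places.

MgO: 45.54/40.304 = 1.12991 mol → 1.12991 mol Mg, 1.12991 mol O.
FeO: 14.29/71.844 = 0.19890 mol → 0.19890 mol Fe, 0.19890 mol O.
SiO2: 40.27/60.083 = 0.67024 mol → 0.67024 mol Si, 1.34048 mol O.
Total oxygen = 2.66929 mol. Normalization factor = 4/2.66929 = 1.49853.
Si per 4 O = 0.67024 × 1.49853 = 1.004.

1.004 Si apfu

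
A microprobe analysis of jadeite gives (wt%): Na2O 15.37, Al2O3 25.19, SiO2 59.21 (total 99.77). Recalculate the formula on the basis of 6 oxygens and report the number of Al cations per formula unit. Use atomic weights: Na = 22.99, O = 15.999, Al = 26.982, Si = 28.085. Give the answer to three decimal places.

1.002 Al apfu

Na2O: 15.37/61.979 = 0.24799 mol → 0.49598 mol Na, 0.24799 mol O.
Al2O3: 25.19/101.961 = 0.24706 mol → 0.49412 mol Al, 0.74118 mol O.
SiO2: 59.21/60.083 = 0.98547 mol → 0.98547 mol Si, 1.97094 mol O.
Total oxygen = 2.96011 mol. Normalization factor = 6/2.96011 = 2.02695.
Al per 6 O = 0.49412 × 2.02695 = 1.002.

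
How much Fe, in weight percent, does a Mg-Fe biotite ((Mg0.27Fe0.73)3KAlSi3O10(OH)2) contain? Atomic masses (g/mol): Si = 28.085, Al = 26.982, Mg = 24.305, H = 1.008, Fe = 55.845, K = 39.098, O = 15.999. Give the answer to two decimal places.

25.15 weight percent

M((Mg0.27Fe0.73)3KAlSi3O10(OH)2) = 486.327 g/mol.
Fe contributes 2.19 × 55.845 = 122.301 g per mole.
122.301/486.327 = 0.2515 → 25.15%.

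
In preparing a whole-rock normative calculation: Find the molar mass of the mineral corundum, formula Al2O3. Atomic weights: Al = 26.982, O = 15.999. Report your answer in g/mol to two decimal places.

Al: 2 × 26.982 = 53.9640
O: 3 × 15.999 = 47.9970
Summing the contributions gives the formula mass.

101.96 g/mol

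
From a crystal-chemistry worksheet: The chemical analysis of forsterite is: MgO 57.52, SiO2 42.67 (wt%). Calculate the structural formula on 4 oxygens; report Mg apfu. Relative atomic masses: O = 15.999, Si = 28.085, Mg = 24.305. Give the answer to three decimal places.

2.005 Mg apfu

57.52 wt% MgO ÷ 40.304 g/mol = 1.42715 mol, giving 1.42715 Mg and 1.42715 O.
42.67 wt% SiO2 ÷ 60.083 g/mol = 0.71018 mol, giving 0.71018 Si and 1.42036 O.
Oxygen sums to 2.84751; scaling by 4/2.84751 = 1.40474 puts the formula on 4 O.
Mg: 1.42715 × 1.40474 = 2.005 atoms per formula unit.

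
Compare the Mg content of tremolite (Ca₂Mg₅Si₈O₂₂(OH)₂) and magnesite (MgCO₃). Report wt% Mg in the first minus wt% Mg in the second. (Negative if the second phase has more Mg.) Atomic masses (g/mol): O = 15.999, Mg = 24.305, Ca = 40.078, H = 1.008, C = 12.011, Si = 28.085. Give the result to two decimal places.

M(Ca₂Mg₅Si₈O₂₂(OH)₂) = 812.353 g/mol, so wt% Mg = 121.525/812.353 × 100 = 14.96%.
M(MgCO₃) = 84.313 g/mol, so wt% Mg = 24.305/84.313 × 100 = 28.83%.
14.96 − 28.83 = -13.87 pp.

-13.87 percentage points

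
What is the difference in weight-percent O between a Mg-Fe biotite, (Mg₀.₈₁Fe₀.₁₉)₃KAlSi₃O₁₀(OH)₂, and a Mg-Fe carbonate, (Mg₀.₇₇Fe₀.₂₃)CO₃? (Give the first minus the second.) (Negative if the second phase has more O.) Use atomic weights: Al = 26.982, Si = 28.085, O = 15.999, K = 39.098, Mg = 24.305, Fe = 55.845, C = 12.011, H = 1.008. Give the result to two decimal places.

M((Mg₀.₈₁Fe₀.₁₉)₃KAlSi₃O₁₀(OH)₂) = 435.232 g/mol, so wt% O = 191.988/435.232 × 100 = 44.11%.
M((Mg₀.₇₇Fe₀.₂₃)CO₃) = 91.567 g/mol, so wt% O = 47.997/91.567 × 100 = 52.42%.
44.11 − 52.42 = -8.31 pp.

-8.31 percentage points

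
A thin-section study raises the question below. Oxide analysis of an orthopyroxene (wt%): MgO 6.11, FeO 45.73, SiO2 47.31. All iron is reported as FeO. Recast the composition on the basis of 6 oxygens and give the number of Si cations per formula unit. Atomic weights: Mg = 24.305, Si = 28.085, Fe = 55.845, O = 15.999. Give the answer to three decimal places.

MgO: 6.11/40.304 = 0.15160 mol → 0.15160 mol Mg, 0.15160 mol O.
FeO: 45.73/71.844 = 0.63652 mol → 0.63652 mol Fe, 0.63652 mol O.
SiO2: 47.31/60.083 = 0.78741 mol → 0.78741 mol Si, 1.57482 mol O.
Total oxygen = 2.36294 mol. Normalization factor = 6/2.36294 = 2.53921.
Si per 6 O = 0.78741 × 2.53921 = 1.999.

1.999 Si apfu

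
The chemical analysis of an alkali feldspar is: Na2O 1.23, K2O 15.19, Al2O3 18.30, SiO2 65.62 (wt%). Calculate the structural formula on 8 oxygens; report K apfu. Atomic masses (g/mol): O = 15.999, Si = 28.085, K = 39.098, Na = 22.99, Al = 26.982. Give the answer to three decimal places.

Na2O: 1.23/61.979 = 0.01985 mol → 0.03970 mol Na, 0.01985 mol O.
K2O: 15.19/94.195 = 0.16126 mol → 0.32252 mol K, 0.16126 mol O.
Al2O3: 18.30/101.961 = 0.17948 mol → 0.35896 mol Al, 0.53844 mol O.
SiO2: 65.62/60.083 = 1.09216 mol → 1.09216 mol Si, 2.18432 mol O.
Total oxygen = 2.90387 mol. Normalization factor = 8/2.90387 = 2.75494.
K per 8 O = 0.32252 × 2.75494 = 0.889.

0.889 K apfu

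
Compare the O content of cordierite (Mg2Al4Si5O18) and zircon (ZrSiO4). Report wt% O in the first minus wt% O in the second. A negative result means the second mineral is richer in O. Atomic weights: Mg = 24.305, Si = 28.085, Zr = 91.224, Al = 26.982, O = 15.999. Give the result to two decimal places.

14.32 percentage points

M(Mg2Al4Si5O18) = 584.945 g/mol, so wt% O = 287.982/584.945 × 100 = 49.23%.
M(ZrSiO4) = 183.305 g/mol, so wt% O = 63.996/183.305 × 100 = 34.91%.
49.23 − 34.91 = 14.32 pp.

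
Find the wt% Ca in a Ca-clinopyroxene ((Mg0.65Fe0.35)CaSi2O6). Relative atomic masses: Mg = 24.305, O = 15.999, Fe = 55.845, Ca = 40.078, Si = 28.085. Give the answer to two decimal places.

M((Mg0.65Fe0.35)CaSi2O6) = 227.586 g/mol.
Ca contributes 1 × 40.078 = 40.078 g per mole.
40.078/227.586 = 0.1761 → 17.61%.

17.61 mass %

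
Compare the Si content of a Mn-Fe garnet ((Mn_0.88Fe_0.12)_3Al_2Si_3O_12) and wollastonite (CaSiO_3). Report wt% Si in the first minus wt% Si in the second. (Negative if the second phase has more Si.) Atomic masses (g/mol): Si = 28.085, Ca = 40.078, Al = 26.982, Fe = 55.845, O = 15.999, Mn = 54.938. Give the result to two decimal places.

First mineral: 84.255 g Si in 495.348 g formula = 17.01 wt% Si.
Second mineral: 28.085 g Si in 116.160 g formula = 24.18 wt% Si.
17.01% − 24.18% gives a difference of -7.17 percentage points.

-7.17 percentage points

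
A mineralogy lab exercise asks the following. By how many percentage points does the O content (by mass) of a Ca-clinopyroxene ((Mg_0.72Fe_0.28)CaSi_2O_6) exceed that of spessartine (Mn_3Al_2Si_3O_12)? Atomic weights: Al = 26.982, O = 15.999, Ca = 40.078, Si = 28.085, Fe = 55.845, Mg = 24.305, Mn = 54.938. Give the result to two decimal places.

First mineral: 95.994 g O in 225.378 g formula = 42.59 wt% O.
Second mineral: 191.988 g O in 495.021 g formula = 38.78 wt% O.
42.59% − 38.78% gives a difference of 3.81 percentage points.

3.81 percentage points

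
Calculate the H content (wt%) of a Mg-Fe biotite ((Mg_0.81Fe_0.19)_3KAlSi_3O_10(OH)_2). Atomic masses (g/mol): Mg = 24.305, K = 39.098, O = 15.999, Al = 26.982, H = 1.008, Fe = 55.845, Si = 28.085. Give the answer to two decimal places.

Molar mass of (Mg_0.81Fe_0.19)_3KAlSi_3O_10(OH)_2: 2.43*24.305 + 0.57*55.845 + 1*39.098 + 1*26.982 + 3*28.085 + 12*15.999 + 2*1.008 = 435.232 g/mol.
Mass of H per formula unit: 2 × 1.008 = 2.016 g.
Weight fraction H = 2.016 / 435.232 = 0.0046.

0.46 wt%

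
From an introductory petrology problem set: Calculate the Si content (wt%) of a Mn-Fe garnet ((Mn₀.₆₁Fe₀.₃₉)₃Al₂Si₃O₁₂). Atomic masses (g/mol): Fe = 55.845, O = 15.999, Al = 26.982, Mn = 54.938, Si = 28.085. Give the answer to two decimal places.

M((Mn₀.₆₁Fe₀.₃₉)₃Al₂Si₃O₁₂) = 496.082 g/mol.
Si contributes 3 × 28.085 = 84.255 g per mole.
84.255/496.082 = 0.1698 → 16.98%.

16.98 wt%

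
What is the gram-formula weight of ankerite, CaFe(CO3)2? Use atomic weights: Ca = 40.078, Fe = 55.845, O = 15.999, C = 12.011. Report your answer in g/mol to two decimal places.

215.94 g/mol

M = 1(40.078) + 1(55.845) + 2(12.011) + 6(15.999)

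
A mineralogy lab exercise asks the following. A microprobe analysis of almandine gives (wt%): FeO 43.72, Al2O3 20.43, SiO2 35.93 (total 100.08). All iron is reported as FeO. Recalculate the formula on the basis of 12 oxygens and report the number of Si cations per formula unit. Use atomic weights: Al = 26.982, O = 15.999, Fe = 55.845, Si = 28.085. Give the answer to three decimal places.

43.72 wt% FeO ÷ 71.844 g/mol = 0.60854 mol, giving 0.60854 Fe and 0.60854 O.
20.43 wt% Al2O3 ÷ 101.961 g/mol = 0.20037 mol, giving 0.40074 Al and 0.60111 O.
35.93 wt% SiO2 ÷ 60.083 g/mol = 0.59801 mol, giving 0.59801 Si and 1.19602 O.
Oxygen sums to 2.40567; scaling by 12/2.40567 = 4.98822 puts the formula on 12 O.
Si: 0.59801 × 4.98822 = 2.983 atoms per formula unit.

2.983 Si apfu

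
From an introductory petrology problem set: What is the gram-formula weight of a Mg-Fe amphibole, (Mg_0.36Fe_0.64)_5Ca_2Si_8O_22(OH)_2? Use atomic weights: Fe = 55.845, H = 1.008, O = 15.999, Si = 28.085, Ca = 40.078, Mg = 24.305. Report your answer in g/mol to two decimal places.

913.28 g/mol

The formula mass is the sum 1.80*24.305 + 3.20*55.845 + 2*40.078 + 8*28.085 + 24*15.999 + 2*1.008.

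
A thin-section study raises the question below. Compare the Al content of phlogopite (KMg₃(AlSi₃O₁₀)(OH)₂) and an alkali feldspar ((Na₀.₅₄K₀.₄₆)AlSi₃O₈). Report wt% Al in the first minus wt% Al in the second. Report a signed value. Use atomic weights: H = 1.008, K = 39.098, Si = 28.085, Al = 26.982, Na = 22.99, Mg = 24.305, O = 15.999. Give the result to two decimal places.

First mineral: 26.982 g Al in 417.254 g formula = 6.47 wt% Al.
Second mineral: 26.982 g Al in 269.629 g formula = 10.01 wt% Al.
6.47% − 10.01% gives a difference of -3.54 percentage points.

-3.54 percentage points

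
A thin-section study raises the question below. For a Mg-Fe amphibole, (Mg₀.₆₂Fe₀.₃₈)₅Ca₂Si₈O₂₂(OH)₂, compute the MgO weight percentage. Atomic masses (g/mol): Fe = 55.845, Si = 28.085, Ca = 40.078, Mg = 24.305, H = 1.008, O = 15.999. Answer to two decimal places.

M((Mg₀.₆₂Fe₀.₃₈)₅Ca₂Si₈O₂₂(OH)₂) = 872.279 g/mol; M(MgO) = 40.304 g/mol.
Moles MgO per formula unit = 3.10 Mg ÷ 1 = 3.1000.
MgO fraction = (3.1000 × 40.304) / 872.279 = 124.942/872.279 = 0.1432.

14.32 wt%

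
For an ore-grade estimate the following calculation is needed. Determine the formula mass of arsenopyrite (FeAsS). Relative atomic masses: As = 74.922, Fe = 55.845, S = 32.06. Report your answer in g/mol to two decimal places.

162.83 g/mol

The formula mass is the sum 1×55.845 + 1×74.922 + 1×32.06.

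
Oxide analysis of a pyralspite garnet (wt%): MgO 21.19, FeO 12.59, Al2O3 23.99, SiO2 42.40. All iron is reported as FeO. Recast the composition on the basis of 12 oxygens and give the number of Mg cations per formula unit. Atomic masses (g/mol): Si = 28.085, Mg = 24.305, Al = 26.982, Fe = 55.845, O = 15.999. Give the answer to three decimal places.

2.239 Mg apfu

MgO: 21.19/40.304 = 0.52575 mol → 0.52575 mol Mg, 0.52575 mol O.
FeO: 12.59/71.844 = 0.17524 mol → 0.17524 mol Fe, 0.17524 mol O.
Al2O3: 23.99/101.961 = 0.23529 mol → 0.47058 mol Al, 0.70587 mol O.
SiO2: 42.40/60.083 = 0.70569 mol → 0.70569 mol Si, 1.41138 mol O.
Total oxygen = 2.81824 mol. Normalization factor = 12/2.81824 = 4.25798.
Mg per 12 O = 0.52575 × 4.25798 = 2.239.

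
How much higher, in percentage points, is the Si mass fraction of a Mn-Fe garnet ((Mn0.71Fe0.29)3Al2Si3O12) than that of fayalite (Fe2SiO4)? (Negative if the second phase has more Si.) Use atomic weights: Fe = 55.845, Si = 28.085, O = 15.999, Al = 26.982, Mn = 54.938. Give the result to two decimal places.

Si in (Mn0.71Fe0.29)3Al2Si3O12: molar mass 495.810 g/mol; 3×28.085 = 84.255 g → 16.99 wt%.
Si in Fe2SiO4: molar mass 203.771 g/mol; 1×28.085 = 28.085 g → 13.78 wt%.
Difference = 16.99 − 13.78 = 3.21 percentage points.

3.21 percentage points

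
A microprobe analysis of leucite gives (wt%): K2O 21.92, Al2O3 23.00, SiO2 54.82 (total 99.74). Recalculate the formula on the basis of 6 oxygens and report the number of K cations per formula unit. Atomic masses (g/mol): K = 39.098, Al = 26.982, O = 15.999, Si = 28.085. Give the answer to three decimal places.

K2O: 21.92/94.195 = 0.23271 mol → 0.46542 mol K, 0.23271 mol O.
Al2O3: 23.00/101.961 = 0.22558 mol → 0.45116 mol Al, 0.67674 mol O.
SiO2: 54.82/60.083 = 0.91240 mol → 0.91240 mol Si, 1.82480 mol O.
Total oxygen = 2.73425 mol. Normalization factor = 6/2.73425 = 2.19439.
K per 6 O = 0.46542 × 2.19439 = 1.021.

1.021 K apfu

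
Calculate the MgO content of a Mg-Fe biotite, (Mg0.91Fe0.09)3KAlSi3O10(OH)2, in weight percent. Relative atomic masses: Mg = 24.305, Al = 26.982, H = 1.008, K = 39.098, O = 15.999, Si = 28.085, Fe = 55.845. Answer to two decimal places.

25.84 wt%

Formula mass = 425.770 g/mol.
2.73 Mg → 2.7300 mol MgO per formula unit; M(MgO) = 40.304, so MgO mass = 110.030 g.
110.030/425.770 × 100 = 25.84 wt%.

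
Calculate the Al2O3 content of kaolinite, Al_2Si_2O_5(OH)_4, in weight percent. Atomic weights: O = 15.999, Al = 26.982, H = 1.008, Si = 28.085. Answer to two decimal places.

M(Al_2Si_2O_5(OH)_4) = 258.157 g/mol; M(Al2O3) = 101.961 g/mol.
Moles Al2O3 per formula unit = 2 Al ÷ 2 = 1.0000.
Al2O3 fraction = (1.0000 × 101.961) / 258.157 = 101.961/258.157 = 0.3950.

39.50 wt%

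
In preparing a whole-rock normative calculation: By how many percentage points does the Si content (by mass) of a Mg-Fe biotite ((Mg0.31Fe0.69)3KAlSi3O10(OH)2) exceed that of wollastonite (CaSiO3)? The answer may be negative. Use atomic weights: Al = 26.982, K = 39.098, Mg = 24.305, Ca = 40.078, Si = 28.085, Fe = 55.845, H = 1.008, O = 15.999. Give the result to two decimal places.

-6.72 percentage points

Si in (Mg0.31Fe0.69)3KAlSi3O10(OH)2: molar mass 482.542 g/mol; 3×28.085 = 84.255 g → 17.46 wt%.
Si in CaSiO3: molar mass 116.160 g/mol; 1×28.085 = 28.085 g → 24.18 wt%.
Difference = 17.46 − 24.18 = -6.72 percentage points.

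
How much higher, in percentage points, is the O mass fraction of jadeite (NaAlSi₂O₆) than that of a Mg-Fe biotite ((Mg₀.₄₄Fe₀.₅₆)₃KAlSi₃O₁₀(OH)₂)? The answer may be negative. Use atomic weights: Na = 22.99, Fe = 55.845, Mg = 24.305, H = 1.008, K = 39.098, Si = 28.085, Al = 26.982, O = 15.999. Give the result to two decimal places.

6.66 percentage points

M(NaAlSi₂O₆) = 202.136 g/mol, so wt% O = 95.994/202.136 × 100 = 47.49%.
M((Mg₀.₄₄Fe₀.₅₆)₃KAlSi₃O₁₀(OH)₂) = 470.241 g/mol, so wt% O = 191.988/470.241 × 100 = 40.83%.
47.49 − 40.83 = 6.66 pp.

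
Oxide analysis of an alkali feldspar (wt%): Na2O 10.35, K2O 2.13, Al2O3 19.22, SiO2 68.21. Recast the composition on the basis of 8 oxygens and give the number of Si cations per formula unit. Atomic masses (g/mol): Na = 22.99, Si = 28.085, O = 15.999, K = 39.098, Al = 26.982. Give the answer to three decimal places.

3.002 Si apfu

Na2O (M=61.979): mol = 0.16699; Na = 0.33398, O = 0.16699.
K2O (M=94.195): mol = 0.02261; K = 0.04522, O = 0.02261.
Al2O3 (M=101.961): mol = 0.18850; Al = 0.37700, O = 0.56550.
SiO2 (M=60.083): mol = 1.13526; Si = 1.13526, O = 2.27052.
ΣO = 3.02562; factor = 8/ΣO = 2.64409.
Si apfu = 1.13526 × 2.64409 = 3.002.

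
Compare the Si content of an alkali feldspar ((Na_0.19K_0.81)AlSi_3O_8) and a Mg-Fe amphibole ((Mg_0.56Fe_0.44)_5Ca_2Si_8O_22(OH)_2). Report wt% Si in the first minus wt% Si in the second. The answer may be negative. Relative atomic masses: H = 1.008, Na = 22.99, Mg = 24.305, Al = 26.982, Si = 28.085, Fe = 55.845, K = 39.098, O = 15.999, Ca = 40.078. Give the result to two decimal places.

5.13 percentage points

M((Na_0.19K_0.81)AlSi_3O_8) = 275.266 g/mol, so wt% Si = 84.255/275.266 × 100 = 30.61%.
M((Mg_0.56Fe_0.44)_5Ca_2Si_8O_22(OH)_2) = 881.741 g/mol, so wt% Si = 224.680/881.741 × 100 = 25.48%.
30.61 − 25.48 = 5.13 pp.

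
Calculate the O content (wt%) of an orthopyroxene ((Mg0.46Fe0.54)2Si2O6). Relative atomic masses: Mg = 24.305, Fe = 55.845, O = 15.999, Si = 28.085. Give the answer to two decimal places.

40.88 wt%

M((Mg0.46Fe0.54)2Si2O6) = 234.837 g/mol.
O contributes 6 × 15.999 = 95.994 g per mole.
95.994/234.837 = 0.4088 → 40.88%.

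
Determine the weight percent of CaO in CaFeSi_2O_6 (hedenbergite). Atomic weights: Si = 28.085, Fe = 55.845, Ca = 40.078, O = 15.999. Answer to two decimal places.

22.60 wt%

Molar mass of CaFeSi_2O_6 = 1*40.078 + 1*55.845 + 2*28.085 + 6*15.999 = 248.087 g/mol.
Each formula unit contains 1 Ca, equivalent to 1/1 = 1.0000 mol CaO.
M(CaO) = 1×40.078 + 1×15.999 = 56.077 g/mol.
Mass of CaO per formula unit = 1.0000 × 56.077 = 56.077 g.
CaO wt% = 56.077 / 248.087 × 100 = 22.60%.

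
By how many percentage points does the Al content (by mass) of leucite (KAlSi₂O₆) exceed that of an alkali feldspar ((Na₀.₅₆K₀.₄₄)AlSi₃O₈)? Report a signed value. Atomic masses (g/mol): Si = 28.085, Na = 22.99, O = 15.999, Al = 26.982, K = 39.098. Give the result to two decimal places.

First mineral: 26.982 g Al in 218.244 g formula = 12.36 wt% Al.
Second mineral: 26.982 g Al in 269.307 g formula = 10.02 wt% Al.
12.36% − 10.02% gives a difference of 2.34 percentage points.

2.34 percentage points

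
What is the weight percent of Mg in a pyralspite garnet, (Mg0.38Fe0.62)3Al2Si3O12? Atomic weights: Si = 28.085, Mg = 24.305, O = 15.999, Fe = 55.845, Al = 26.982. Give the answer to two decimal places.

6.00 mass %

M((Mg0.38Fe0.62)3Al2Si3O12) = 461.786 g/mol.
Mg contributes 1.14 × 24.305 = 27.708 g per mole.
27.708/461.786 = 0.0600 → 6.00%.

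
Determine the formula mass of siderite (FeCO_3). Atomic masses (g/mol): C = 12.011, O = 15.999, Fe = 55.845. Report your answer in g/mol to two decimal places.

115.85 g/mol

The formula mass is the sum 1×55.845 + 1×12.011 + 3×15.999.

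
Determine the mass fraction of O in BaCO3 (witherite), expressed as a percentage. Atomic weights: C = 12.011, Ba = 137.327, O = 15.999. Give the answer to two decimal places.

Formula mass = 1×137.327 + 1×12.011 + 3×15.999 = 197.335 g/mol, of which 47.997 g is O.
So O makes up 47.997/197.335 = 0.2432 of the mass, i.e. 24.32%.

24.32 mass %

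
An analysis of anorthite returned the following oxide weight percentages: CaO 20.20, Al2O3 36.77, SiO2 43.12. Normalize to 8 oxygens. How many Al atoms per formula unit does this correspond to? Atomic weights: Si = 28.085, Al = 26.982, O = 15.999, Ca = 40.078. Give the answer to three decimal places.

2.005 Al apfu

20.20 wt% CaO ÷ 56.077 g/mol = 0.36022 mol, giving 0.36022 Ca and 0.36022 O.
36.77 wt% Al2O3 ÷ 101.961 g/mol = 0.36063 mol, giving 0.72126 Al and 1.08189 O.
43.12 wt% SiO2 ÷ 60.083 g/mol = 0.71767 mol, giving 0.71767 Si and 1.43534 O.
Oxygen sums to 2.87745; scaling by 8/2.87745 = 2.78024 puts the formula on 8 O.
Al: 0.72126 × 2.78024 = 2.005 atoms per formula unit.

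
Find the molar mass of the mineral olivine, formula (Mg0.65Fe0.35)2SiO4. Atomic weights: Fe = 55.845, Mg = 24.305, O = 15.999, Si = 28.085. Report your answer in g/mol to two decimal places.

162.77 g/mol

Mg: 1.30 × 24.305 = 31.5965
Fe: 0.70 × 55.845 = 39.0915
Si: 1 × 28.085 = 28.0850
O: 4 × 15.999 = 63.9960
Summing the contributions gives the formula mass.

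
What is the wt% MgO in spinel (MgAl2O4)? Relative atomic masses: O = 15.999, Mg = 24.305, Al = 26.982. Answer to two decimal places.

28.33 wt%

Molar mass of MgAl2O4 = 1×24.305 + 2×26.982 + 4×15.999 = 142.265 g/mol.
Each formula unit contains 1 Mg, equivalent to 1/1 = 1.0000 mol MgO.
M(MgO) = 1×24.305 + 1×15.999 = 40.304 g/mol.
Mass of MgO per formula unit = 1.0000 × 40.304 = 40.304 g.
MgO wt% = 40.304 / 142.265 × 100 = 28.33%.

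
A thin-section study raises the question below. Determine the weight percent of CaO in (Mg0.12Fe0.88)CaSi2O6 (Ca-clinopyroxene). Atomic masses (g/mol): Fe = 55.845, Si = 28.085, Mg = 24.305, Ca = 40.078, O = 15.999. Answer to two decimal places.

22.95 wt%

Formula mass = 244.302 g/mol.
1 Ca → 1.0000 mol CaO per formula unit; M(CaO) = 56.077, so CaO mass = 56.077 g.
56.077/244.302 × 100 = 22.95 wt%.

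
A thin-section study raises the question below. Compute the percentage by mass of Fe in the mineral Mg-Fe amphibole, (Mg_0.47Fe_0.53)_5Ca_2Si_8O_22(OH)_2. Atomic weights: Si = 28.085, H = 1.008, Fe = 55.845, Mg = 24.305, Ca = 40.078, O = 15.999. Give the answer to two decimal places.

M((Mg_0.47Fe_0.53)_5Ca_2Si_8O_22(OH)_2) = 895.934 g/mol.
Fe contributes 2.65 × 55.845 = 147.989 g per mole.
147.989/895.934 = 0.1652 → 16.52%.

16.52 mass %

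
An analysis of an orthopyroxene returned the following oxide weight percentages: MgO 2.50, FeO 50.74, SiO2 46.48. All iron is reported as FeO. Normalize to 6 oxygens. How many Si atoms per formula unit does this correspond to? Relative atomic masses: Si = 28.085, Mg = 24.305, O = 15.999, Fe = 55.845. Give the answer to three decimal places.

2.005 Si apfu

2.50 wt% MgO ÷ 40.304 g/mol = 0.06203 mol, giving 0.06203 Mg and 0.06203 O.
50.74 wt% FeO ÷ 71.844 g/mol = 0.70625 mol, giving 0.70625 Fe and 0.70625 O.
46.48 wt% SiO2 ÷ 60.083 g/mol = 0.77360 mol, giving 0.77360 Si and 1.54720 O.
Oxygen sums to 2.31548; scaling by 6/2.31548 = 2.59126 puts the formula on 6 O.
Si: 0.77360 × 2.59126 = 2.005 atoms per formula unit.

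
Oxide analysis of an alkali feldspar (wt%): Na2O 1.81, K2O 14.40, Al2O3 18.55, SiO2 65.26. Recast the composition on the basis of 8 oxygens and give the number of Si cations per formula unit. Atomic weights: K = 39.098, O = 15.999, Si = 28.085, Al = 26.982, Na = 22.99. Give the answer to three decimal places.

Na2O: 1.81/61.979 = 0.02920 mol → 0.05840 mol Na, 0.02920 mol O.
K2O: 14.40/94.195 = 0.15287 mol → 0.30574 mol K, 0.15287 mol O.
Al2O3: 18.55/101.961 = 0.18193 mol → 0.36386 mol Al, 0.54579 mol O.
SiO2: 65.26/60.083 = 1.08616 mol → 1.08616 mol Si, 2.17232 mol O.
Total oxygen = 2.90018 mol. Normalization factor = 8/2.90018 = 2.75845.
Si per 8 O = 1.08616 × 2.75845 = 2.996.

2.996 Si apfu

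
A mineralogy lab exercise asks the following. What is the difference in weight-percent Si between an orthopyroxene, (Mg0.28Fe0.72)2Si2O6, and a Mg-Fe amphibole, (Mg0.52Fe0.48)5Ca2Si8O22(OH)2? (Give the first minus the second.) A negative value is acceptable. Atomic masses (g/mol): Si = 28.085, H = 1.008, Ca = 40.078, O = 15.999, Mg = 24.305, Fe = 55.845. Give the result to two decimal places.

-2.48 percentage points

First mineral: 56.170 g Si in 246.192 g formula = 22.82 wt% Si.
Second mineral: 224.680 g Si in 888.049 g formula = 25.30 wt% Si.
22.82% − 25.30% gives a difference of -2.48 percentage points.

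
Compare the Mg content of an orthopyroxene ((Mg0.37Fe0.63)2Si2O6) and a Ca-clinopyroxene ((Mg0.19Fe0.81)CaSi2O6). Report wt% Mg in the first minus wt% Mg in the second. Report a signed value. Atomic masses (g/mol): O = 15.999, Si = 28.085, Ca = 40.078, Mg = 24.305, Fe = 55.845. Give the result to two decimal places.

5.57 percentage points

First mineral: 17.986 g Mg in 240.514 g formula = 7.48 wt% Mg.
Second mineral: 4.618 g Mg in 242.094 g formula = 1.91 wt% Mg.
7.48% − 1.91% gives a difference of 5.57 percentage points.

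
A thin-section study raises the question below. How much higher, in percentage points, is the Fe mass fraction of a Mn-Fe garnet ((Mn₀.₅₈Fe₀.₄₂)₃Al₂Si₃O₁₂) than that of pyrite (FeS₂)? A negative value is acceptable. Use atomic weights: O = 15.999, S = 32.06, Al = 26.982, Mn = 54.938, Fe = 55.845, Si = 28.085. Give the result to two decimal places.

Fe in (Mn₀.₅₈Fe₀.₄₂)₃Al₂Si₃O₁₂: molar mass 496.164 g/mol; 1.26×55.845 = 70.365 g → 14.18 wt%.
Fe in FeS₂: molar mass 119.965 g/mol; 1×55.845 = 55.845 g → 46.55 wt%.
Difference = 14.18 − 46.55 = -32.37 percentage points.

-32.37 percentage points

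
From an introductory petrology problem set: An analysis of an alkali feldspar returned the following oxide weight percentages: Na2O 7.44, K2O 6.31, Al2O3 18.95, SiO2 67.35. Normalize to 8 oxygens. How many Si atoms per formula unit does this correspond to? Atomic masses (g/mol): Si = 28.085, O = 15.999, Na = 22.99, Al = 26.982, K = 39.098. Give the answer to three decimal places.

Na2O (M=61.979): mol = 0.12004; Na = 0.24008, O = 0.12004.
K2O (M=94.195): mol = 0.06699; K = 0.13398, O = 0.06699.
Al2O3 (M=101.961): mol = 0.18586; Al = 0.37172, O = 0.55758.
SiO2 (M=60.083): mol = 1.12095; Si = 1.12095, O = 2.24190.
ΣO = 2.98651; factor = 8/ΣO = 2.67871.
Si apfu = 1.12095 × 2.67871 = 3.003.

3.003 Si apfu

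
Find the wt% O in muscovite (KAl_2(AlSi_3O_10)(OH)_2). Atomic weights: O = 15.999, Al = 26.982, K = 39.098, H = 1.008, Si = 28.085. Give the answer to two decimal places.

Formula mass = 1·39.098 + 3·26.982 + 3·28.085 + 12·15.999 + 2·1.008 = 398.303 g/mol, of which 191.988 g is O.
So O makes up 191.988/398.303 = 0.4820 of the mass, i.e. 48.20%.

48.20 weight percent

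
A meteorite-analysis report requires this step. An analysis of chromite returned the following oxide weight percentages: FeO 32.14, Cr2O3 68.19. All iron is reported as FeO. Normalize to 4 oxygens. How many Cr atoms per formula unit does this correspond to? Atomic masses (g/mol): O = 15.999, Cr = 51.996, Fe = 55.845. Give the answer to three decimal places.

32.14 wt% FeO ÷ 71.844 g/mol = 0.44736 mol, giving 0.44736 Fe and 0.44736 O.
68.19 wt% Cr2O3 ÷ 151.989 g/mol = 0.44865 mol, giving 0.89730 Cr and 1.34595 O.
Oxygen sums to 1.79331; scaling by 4/1.79331 = 2.23051 puts the formula on 4 O.
Cr: 0.89730 × 2.23051 = 2.001 atoms per formula unit.

2.001 Cr apfu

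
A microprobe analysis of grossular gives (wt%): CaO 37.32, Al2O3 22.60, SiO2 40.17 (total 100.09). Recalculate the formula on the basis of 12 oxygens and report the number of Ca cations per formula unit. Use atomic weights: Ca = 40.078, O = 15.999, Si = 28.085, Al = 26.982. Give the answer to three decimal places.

2.994 Ca apfu

CaO: 37.32/56.077 = 0.66551 mol → 0.66551 mol Ca, 0.66551 mol O.
Al2O3: 22.60/101.961 = 0.22165 mol → 0.44330 mol Al, 0.66495 mol O.
SiO2: 40.17/60.083 = 0.66858 mol → 0.66858 mol Si, 1.33716 mol O.
Total oxygen = 2.66762 mol. Normalization factor = 12/2.66762 = 4.49839.
Ca per 12 O = 0.66551 × 4.49839 = 2.994.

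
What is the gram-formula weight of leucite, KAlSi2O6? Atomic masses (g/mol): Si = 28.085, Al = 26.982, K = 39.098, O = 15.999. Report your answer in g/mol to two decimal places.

K: 1 × 39.098 = 39.0980
Al: 1 × 26.982 = 26.9820
Si: 2 × 28.085 = 56.1700
O: 6 × 15.999 = 95.9940
Summing the contributions gives the formula mass.

218.24 g/mol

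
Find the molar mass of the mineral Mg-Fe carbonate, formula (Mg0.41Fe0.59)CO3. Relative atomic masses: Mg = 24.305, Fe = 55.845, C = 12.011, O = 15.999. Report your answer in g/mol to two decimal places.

102.92 g/mol

M = 0.41(24.305) + 0.59(55.845) + 1(12.011) + 3(15.999)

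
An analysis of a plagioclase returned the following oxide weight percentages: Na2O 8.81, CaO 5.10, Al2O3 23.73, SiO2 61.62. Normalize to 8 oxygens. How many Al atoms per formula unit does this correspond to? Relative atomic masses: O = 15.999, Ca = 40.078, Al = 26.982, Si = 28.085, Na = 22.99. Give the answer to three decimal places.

8.81 wt% Na2O ÷ 61.979 g/mol = 0.14214 mol, giving 0.28428 Na and 0.14214 O.
5.10 wt% CaO ÷ 56.077 g/mol = 0.09095 mol, giving 0.09095 Ca and 0.09095 O.
23.73 wt% Al2O3 ÷ 101.961 g/mol = 0.23274 mol, giving 0.46548 Al and 0.69822 O.
61.62 wt% SiO2 ÷ 60.083 g/mol = 1.02558 mol, giving 1.02558 Si and 2.05116 O.
Oxygen sums to 2.98247; scaling by 8/2.98247 = 2.68234 puts the formula on 8 O.
Al: 0.46548 × 2.68234 = 1.249 atoms per formula unit.

1.249 Al apfu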